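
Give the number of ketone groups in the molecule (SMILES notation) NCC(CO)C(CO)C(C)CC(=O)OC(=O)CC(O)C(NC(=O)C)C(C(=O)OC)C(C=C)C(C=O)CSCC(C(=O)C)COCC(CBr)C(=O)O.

–NH2 on an sp³ carbon with no adjacent C=O → amine.
pendant –CH2OH on an sp³ backbone C → alcohol.
pendant –CH2OH on an sp³ backbone C → alcohol.
two acyl groups sharing one oxygen, –C(=O)–O–C(=O)– → anhydride.
–OH on an sp³ carbon → alcohol (secondary).
pendant –NHC(=O)CH3: N bonded to a carbonyl → amide (not amine).
pendant –COOCH3: carbonyl C bonded to C and –OCH3 → ester.
pendant –CH=CH2: C=C double bond → alkene.
pendant –CHO: carbonyl C bonded to C and H → aldehyde.
C–S–C linkage → sulfide (thioether).
pendant –COCH3: carbonyl C bonded to two carbons → ketone.
C–O–C with sp³ carbons on both sides and no adjacent C=O → ether.
pendant –CH2X: halogen on sp³ carbon → alkyl halide.
–COOH: carbonyl C bonded to –OH and C → carboxylic acid (the –OH is not a separate alcohol).
Ketone appears at: CH(COCH3) → 1.

1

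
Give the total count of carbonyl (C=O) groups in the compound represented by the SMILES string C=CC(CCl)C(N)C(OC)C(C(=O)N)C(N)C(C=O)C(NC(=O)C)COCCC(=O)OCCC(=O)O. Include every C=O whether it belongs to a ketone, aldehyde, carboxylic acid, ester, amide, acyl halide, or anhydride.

5

CH(CONH2): amide, 1 C=O (running total 1).
CH(CHO): aldehyde, 1 C=O (running total 2).
CH(NHCOCH3): amide, 1 C=O (running total 3).
CH2COOCH2: ester, 1 C=O (running total 4).
COOH: carboxylic acid, 1 C=O (running total 5).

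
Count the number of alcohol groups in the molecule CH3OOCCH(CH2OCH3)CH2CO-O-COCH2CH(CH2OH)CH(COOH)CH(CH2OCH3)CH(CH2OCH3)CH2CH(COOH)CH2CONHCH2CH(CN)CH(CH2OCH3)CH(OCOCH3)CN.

Working along the chain:
  CH3OOC: CH3O–C(=O)–: carbonyl C bonded to C and to –OCH3 → ester (not ketone + ether).
  CH(CH2OCH3): pendant –CH2OCH3: C–O–C linkage → ether.
  CH2CO-O-COCH2: two acyl groups sharing one oxygen, –C(=O)–O–C(=O)– → anhydride.
  CH(CH2OH): pendant –CH2OH on an sp³ backbone C → alcohol.
  CH(COOH): pendant –COOH: carbonyl C bonded to C and –OH → carboxylic acid.
  CH(CH2OCH3): pendant –CH2OCH3: C–O–C linkage → ether.
  CH(CH2OCH3): pendant –CH2OCH3: C–O–C linkage → ether.
  CH(COOH): pendant –COOH: carbonyl C bonded to C and –OH → carboxylic acid.
  CH2CONHCH2: –C(=O)–N– linkage → amide (the N is not an amine).
  CH(CN): pendant –C≡N: nitrile.
  CH(CH2OCH3): pendant –CH2OCH3: C–O–C linkage → ether.
  CH(OCOCH3): pendant –OC(=O)CH3: an acyloxy group → ester.
  CN: –C≡N: carbon triple-bonded to nitrogen → nitrile.
Alcohol appears at: CH(CH2OH) → 1.

1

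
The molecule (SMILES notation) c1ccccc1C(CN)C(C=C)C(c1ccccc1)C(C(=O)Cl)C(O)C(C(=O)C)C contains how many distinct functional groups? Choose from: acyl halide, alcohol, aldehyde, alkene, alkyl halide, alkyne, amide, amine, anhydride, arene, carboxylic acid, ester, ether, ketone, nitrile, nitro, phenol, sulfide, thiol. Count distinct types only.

C6H5– phenyl ring → arene.
pendant –CH2NH2: N on sp³ C, no adjacent C=O → amine.
pendant –CH=CH2: C=C double bond → alkene.
pendant –C6H5: benzene ring → arene.
pendant –C(=O)X: carbonyl C bonded to C and halogen → acyl halide.
–OH on an sp³ carbon → alcohol (secondary).
pendant –COCH3: carbonyl C bonded to two carbons → ketone.
Distinct types present: acyl halide, alcohol, alkene, amine, arene, ketone.

6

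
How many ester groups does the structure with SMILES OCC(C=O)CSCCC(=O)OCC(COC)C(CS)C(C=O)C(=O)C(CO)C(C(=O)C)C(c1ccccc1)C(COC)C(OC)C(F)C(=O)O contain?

1

Reading the structure from left to right:
  HOCH2: HO– on an sp³ carbon → alcohol.
  CH(CHO): pendant –CHO: carbonyl C bonded to C and H → aldehyde.
  CH2SCH2: C–S–C linkage → sulfide (thioether).
  CH2COOCH2: –C(=O)–O–C with C on the carbonyl side → ester.
  CH(CH2OCH3): pendant –CH2OCH3: C–O–C linkage → ether.
  CH(CH2SH): pendant –CH2SH → thiol.
  CH(CHO): pendant –CHO: carbonyl C bonded to C and H → aldehyde.
  CO: –C(=O)– with carbon on both sides → ketone.
  CH(CH2OH): pendant –CH2OH on an sp³ backbone C → alcohol.
  CH(COCH3): pendant –COCH3: carbonyl C bonded to two carbons → ketone.
  CH(C6H5): pendant –C6H5: benzene ring → arene.
  CH(CH2OCH3): pendant –CH2OCH3: C–O–C linkage → ether.
  CH(OCH3): pendant –OCH3: C–O–C with sp³ C, no adjacent C=O → ether.
  CH(F): halogen on an sp³ carbon → alkyl halide.
  COOH: –COOH: carbonyl C bonded to –OH and C → carboxylic acid (the –OH is not a separate alcohol).
Ester appears at: CH2COOCH2 → 1.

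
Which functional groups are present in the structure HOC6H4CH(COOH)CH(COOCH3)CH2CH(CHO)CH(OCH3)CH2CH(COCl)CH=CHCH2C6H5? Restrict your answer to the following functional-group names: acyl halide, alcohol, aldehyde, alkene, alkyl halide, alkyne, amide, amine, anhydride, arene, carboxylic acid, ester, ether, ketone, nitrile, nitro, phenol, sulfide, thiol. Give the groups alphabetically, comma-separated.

Working along the chain:
  HOC6H4: –OH attached directly to an aromatic ring → phenol (not alcohol); the ring itself is an arene.
  CH(COOH): pendant –COOH: carbonyl C bonded to C and –OH → carboxylic acid.
  CH(COOCH3): pendant –COOCH3: carbonyl C bonded to C and –OCH3 → ester.
  CH(CHO): pendant –CHO: carbonyl C bonded to C and H → aldehyde.
  CH(OCH3): pendant –OCH3: C–O–C with sp³ C, no adjacent C=O → ether.
  CH(COCl): pendant –C(=O)X: carbonyl C bonded to C and halogen → acyl halide.
  CH=CH: C=C double bond → alkene.
  C6H5: –C6H5 phenyl ring → arene.

acyl halide, aldehyde, alkene, arene, carboxylic acid, ester, ether, phenol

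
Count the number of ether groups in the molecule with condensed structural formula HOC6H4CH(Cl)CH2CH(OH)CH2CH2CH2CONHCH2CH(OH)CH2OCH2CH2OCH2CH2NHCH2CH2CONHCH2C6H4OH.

2

Taking each segment in turn:
  HOC6H4: –OH attached directly to an aromatic ring → phenol (not alcohol); the ring itself is an arene.
  CH(Cl): halogen on an sp³ carbon → alkyl halide.
  CH(OH): –OH on an sp³ carbon → alcohol (secondary).
  CH2CONHCH2: –C(=O)–N– linkage → amide (the N is not an amine).
  CH(OH): –OH on an sp³ carbon → alcohol (secondary).
  CH2OCH2: C–O–C with sp³ carbons on both sides and no adjacent C=O → ether.
  CH2OCH2: C–O–C with sp³ carbons on both sides and no adjacent C=O → ether.
  CH2NHCH2: C–N–C with sp³ carbons and no adjacent C=O → amine (secondary).
  CH2CONHCH2: –C(=O)–N– linkage → amide (the N is not an amine).
  C6H4OH: –OH attached directly to an aromatic ring → phenol (not alcohol); the ring itself is an arene.
Ether appears at: CH2OCH2, CH2OCH2 → 2.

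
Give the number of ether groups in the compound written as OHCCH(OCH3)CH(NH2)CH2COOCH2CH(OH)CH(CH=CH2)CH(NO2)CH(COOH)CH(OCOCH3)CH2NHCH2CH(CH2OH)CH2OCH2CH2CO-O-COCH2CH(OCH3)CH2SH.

3

Working along the chain:
  OHC: terminal –CHO: carbonyl C bonded to H and C → aldehyde.
  CH(OCH3): pendant –OCH3: C–O–C with sp³ C, no adjacent C=O → ether.
  CH(NH2): –NH2 on an sp³ carbon with no adjacent C=O → amine.
  CH2COOCH2: –C(=O)–O–C with C on the carbonyl side → ester.
  CH(OH): –OH on an sp³ carbon → alcohol (secondary).
  CH(CH=CH2): pendant –CH=CH2: C=C double bond → alkene.
  CH(NO2): –NO2 on an sp³ carbon → nitro (the N=O is not a carbonyl).
  CH(COOH): pendant –COOH: carbonyl C bonded to C and –OH → carboxylic acid.
  CH(OCOCH3): pendant –OC(=O)CH3: an acyloxy group → ester.
  CH2NHCH2: C–N–C with sp³ carbons and no adjacent C=O → amine (secondary).
  CH(CH2OH): pendant –CH2OH on an sp³ backbone C → alcohol.
  CH2OCH2: C–O–C with sp³ carbons on both sides and no adjacent C=O → ether.
  CH2CO-O-COCH2: two acyl groups sharing one oxygen, –C(=O)–O–C(=O)– → anhydride.
  CH(OCH3): pendant –OCH3: C–O–C with sp³ C, no adjacent C=O → ether.
  CH2SH: –SH on an sp³ carbon → thiol.
Ether appears at: CH(OCH3), CH2OCH2, CH(OCH3) → 3.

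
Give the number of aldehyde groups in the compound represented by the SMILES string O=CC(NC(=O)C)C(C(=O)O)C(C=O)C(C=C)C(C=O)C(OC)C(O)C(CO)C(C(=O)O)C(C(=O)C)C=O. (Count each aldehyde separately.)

4

Reading the structure from left to right:
  OHC: terminal –CHO: carbonyl C bonded to H and C → aldehyde.
  CH(NHCOCH3): pendant –NHC(=O)CH3: N bonded to a carbonyl → amide (not amine).
  CH(COOH): pendant –COOH: carbonyl C bonded to C and –OH → carboxylic acid.
  CH(CHO): pendant –CHO: carbonyl C bonded to C and H → aldehyde.
  CH(CH=CH2): pendant –CH=CH2: C=C double bond → alkene.
  CH(CHO): pendant –CHO: carbonyl C bonded to C and H → aldehyde.
  CH(OCH3): pendant –OCH3: C–O–C with sp³ C, no adjacent C=O → ether.
  CH(OH): –OH on an sp³ carbon → alcohol (secondary).
  CH(CH2OH): pendant –CH2OH on an sp³ backbone C → alcohol.
  CH(COOH): pendant –COOH: carbonyl C bonded to C and –OH → carboxylic acid.
  CH(COCH3): pendant –COCH3: carbonyl C bonded to two carbons → ketone.
  CHO: terminal –CHO: carbonyl C bonded to H and C → aldehyde.
Aldehyde appears at: OHC, CH(CHO), CH(CHO), CHO → 4.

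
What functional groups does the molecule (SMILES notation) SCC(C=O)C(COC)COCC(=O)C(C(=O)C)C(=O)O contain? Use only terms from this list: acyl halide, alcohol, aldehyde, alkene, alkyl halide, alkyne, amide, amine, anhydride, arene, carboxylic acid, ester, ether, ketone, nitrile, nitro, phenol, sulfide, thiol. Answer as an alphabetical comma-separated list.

aldehyde, carboxylic acid, ether, ketone, thiol

–SH on an sp³ carbon → thiol.
pendant –CHO: carbonyl C bonded to C and H → aldehyde.
pendant –CH2OCH3: C–O–C linkage → ether.
C–O–C with sp³ carbons on both sides and no adjacent C=O → ether.
–C(=O)– with carbon on both sides → ketone.
pendant –COCH3: carbonyl C bonded to two carbons → ketone.
–COOH: carbonyl C bonded to –OH and C → carboxylic acid (the –OH is not a separate alcohol).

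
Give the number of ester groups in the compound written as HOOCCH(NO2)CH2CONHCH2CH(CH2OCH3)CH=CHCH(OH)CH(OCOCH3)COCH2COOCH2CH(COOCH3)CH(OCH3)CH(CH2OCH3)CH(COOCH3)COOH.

–COOH: carbonyl C bonded to –OH and C → carboxylic acid (the –OH is not a separate alcohol).
–NO2 on an sp³ carbon → nitro (the N=O is not a carbonyl).
–C(=O)–N– linkage → amide (the N is not an amine).
pendant –CH2OCH3: C–O–C linkage → ether.
C=C double bond → alkene.
–OH on an sp³ carbon → alcohol (secondary).
pendant –OC(=O)CH3: an acyloxy group → ester.
–C(=O)– with carbon on both sides → ketone.
–C(=O)–O–C with C on the carbonyl side → ester.
pendant –COOCH3: carbonyl C bonded to C and –OCH3 → ester.
pendant –OCH3: C–O–C with sp³ C, no adjacent C=O → ether.
pendant –CH2OCH3: C–O–C linkage → ether.
pendant –COOCH3: carbonyl C bonded to C and –OCH3 → ester.
–COOH: carbonyl C bonded to –OH and C → carboxylic acid (the –OH is not a separate alcohol).
Ester appears at: CH(OCOCH3), CH2COOCH2, CH(COOCH3), CH(COOCH3) → 4.

4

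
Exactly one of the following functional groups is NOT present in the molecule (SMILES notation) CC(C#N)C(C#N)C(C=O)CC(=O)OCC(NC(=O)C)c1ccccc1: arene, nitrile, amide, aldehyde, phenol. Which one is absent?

phenol

aldehyde: present (CH(CHO) — pendant –CHO: carbonyl C bonded to C and H → aldehyde).
arene: present (C6H5 — –C6H5 phenyl ring → arene).
nitrile: present (CH(CN) — pendant –C≡N: nitrile).
amide: present (CH(NHCOCH3) — pendant –NHC(=O)CH3: N bonded to a carbonyl → amide (not amine)).
phenol: no segment matches this pattern.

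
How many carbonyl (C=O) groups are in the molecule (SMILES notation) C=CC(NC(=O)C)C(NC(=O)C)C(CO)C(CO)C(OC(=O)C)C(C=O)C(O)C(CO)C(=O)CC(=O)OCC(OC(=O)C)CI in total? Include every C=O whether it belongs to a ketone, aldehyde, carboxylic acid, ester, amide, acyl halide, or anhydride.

7

CH(NHCOCH3): amide, 1 C=O (running total 1).
CH(NHCOCH3): amide, 1 C=O (running total 2).
CH(OCOCH3): ester, 1 C=O (running total 3).
CH(CHO): aldehyde, 1 C=O (running total 4).
CO: ketone, 1 C=O (running total 5).
CH2COOCH2: ester, 1 C=O (running total 6).
CH(OCOCH3): ester, 1 C=O (running total 7).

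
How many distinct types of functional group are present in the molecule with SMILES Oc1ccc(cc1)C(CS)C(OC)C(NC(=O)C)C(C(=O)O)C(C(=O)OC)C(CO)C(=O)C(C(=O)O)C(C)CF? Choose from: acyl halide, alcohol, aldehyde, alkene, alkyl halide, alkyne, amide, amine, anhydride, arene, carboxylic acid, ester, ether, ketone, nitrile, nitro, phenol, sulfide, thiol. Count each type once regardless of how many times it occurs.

–OH attached directly to an aromatic ring → phenol (not alcohol); the ring itself is an arene.
pendant –CH2SH → thiol.
pendant –OCH3: C–O–C with sp³ C, no adjacent C=O → ether.
pendant –NHC(=O)CH3: N bonded to a carbonyl → amide (not amine).
pendant –COOH: carbonyl C bonded to C and –OH → carboxylic acid.
pendant –COOCH3: carbonyl C bonded to C and –OCH3 → ester.
pendant –CH2OH on an sp³ backbone C → alcohol.
–C(=O)– with carbon on both sides → ketone.
pendant –COOH: carbonyl C bonded to C and –OH → carboxylic acid.
halogen on an sp³ carbon → alkyl halide.
Distinct types present: alcohol, alkyl halide, amide, arene, carboxylic acid, ester, ether, ketone, phenol, thiol.

10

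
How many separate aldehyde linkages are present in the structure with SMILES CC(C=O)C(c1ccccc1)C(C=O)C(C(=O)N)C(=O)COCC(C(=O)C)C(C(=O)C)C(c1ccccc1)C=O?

Reading the structure from left to right:
  CH(CHO): pendant –CHO: carbonyl C bonded to C and H → aldehyde.
  CH(C6H5): pendant –C6H5: benzene ring → arene.
  CH(CHO): pendant –CHO: carbonyl C bonded to C and H → aldehyde.
  CH(CONH2): pendant –CONH2: carbonyl C bonded to C and N → amide.
  CO: –C(=O)– with carbon on both sides → ketone.
  CH2OCH2: C–O–C with sp³ carbons on both sides and no adjacent C=O → ether.
  CH(COCH3): pendant –COCH3: carbonyl C bonded to two carbons → ketone.
  CH(COCH3): pendant –COCH3: carbonyl C bonded to two carbons → ketone.
  CH(C6H5): pendant –C6H5: benzene ring → arene.
  CHO: terminal –CHO: carbonyl C bonded to H and C → aldehyde.
Aldehyde appears at: CH(CHO), CH(CHO), CHO → 3.

3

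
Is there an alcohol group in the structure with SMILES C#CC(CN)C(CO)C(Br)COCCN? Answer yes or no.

yes

Working along the chain:
  HC≡C: C≡C triple bond → alkyne.
  CH(CH2NH2): pendant –CH2NH2: N on sp³ C, no adjacent C=O → amine.
  CH(CH2OH): pendant –CH2OH on an sp³ backbone C → alcohol.
  CH(Br): halogen on an sp³ carbon → alkyl halide.
  CH2OCH2: C–O–C with sp³ carbons on both sides and no adjacent C=O → ether.
  CH2NH2: –NH2 on an sp³ carbon with no adjacent C=O → amine.
The CH(CH2OH) segment supplies the alcohol: pendant –CH2OH on an sp³ backbone C → alcohol.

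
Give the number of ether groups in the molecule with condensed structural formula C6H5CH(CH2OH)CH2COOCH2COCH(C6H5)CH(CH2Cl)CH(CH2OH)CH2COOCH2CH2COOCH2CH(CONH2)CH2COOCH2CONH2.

0

Working along the chain:
  C6H5: C6H5– phenyl ring → arene.
  CH(CH2OH): pendant –CH2OH on an sp³ backbone C → alcohol.
  CH2COOCH2: –C(=O)–O–C with C on the carbonyl side → ester.
  CO: –C(=O)– with carbon on both sides → ketone.
  CH(C6H5): pendant –C6H5: benzene ring → arene.
  CH(CH2Cl): pendant –CH2X: halogen on sp³ carbon → alkyl halide.
  CH(CH2OH): pendant –CH2OH on an sp³ backbone C → alcohol.
  CH2COOCH2: –C(=O)–O–C with C on the carbonyl side → ester.
  CH2COOCH2: –C(=O)–O–C with C on the carbonyl side → ester.
  CH(CONH2): pendant –CONH2: carbonyl C bonded to C and N → amide.
  CH2COOCH2: –C(=O)–O–C with C on the carbonyl side → ester.
  CONH2: –C(=O)NH2: carbonyl C bonded to C and to N → amide (the N is not a separate amine).
No segment is a ether: CH(CH2OH) is alcohol, not ether; CH2COOCH2 is ester, not ether; CH(CH2OH) is alcohol, not ether. → 0.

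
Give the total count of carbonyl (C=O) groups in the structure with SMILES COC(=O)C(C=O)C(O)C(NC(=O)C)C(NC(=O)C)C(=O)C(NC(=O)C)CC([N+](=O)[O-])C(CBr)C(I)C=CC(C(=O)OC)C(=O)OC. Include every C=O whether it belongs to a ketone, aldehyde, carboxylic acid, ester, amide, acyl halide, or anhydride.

CH3OOC: ester, 1 C=O (running total 1).
CH(CHO): aldehyde, 1 C=O (running total 2).
CH(NHCOCH3): amide, 1 C=O (running total 3).
CH(NHCOCH3): amide, 1 C=O (running total 4).
CO: ketone, 1 C=O (running total 5).
CH(NHCOCH3): amide, 1 C=O (running total 6).
CH(COOCH3): ester, 1 C=O (running total 7).
COOCH3: ester, 1 C=O (running total 8).

8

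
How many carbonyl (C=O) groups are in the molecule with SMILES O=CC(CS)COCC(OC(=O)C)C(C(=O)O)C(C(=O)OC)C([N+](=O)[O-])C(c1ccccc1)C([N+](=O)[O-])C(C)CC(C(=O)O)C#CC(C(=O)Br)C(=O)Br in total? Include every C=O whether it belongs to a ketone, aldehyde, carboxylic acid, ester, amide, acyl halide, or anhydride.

7

OHC: aldehyde, 1 C=O (running total 1).
CH(OCOCH3): ester, 1 C=O (running total 2).
CH(COOH): carboxylic acid, 1 C=O (running total 3).
CH(COOCH3): ester, 1 C=O (running total 4).
CH(COOH): carboxylic acid, 1 C=O (running total 5).
CH(COBr): acyl halide, 1 C=O (running total 6).
COBr: acyl halide, 1 C=O (running total 7).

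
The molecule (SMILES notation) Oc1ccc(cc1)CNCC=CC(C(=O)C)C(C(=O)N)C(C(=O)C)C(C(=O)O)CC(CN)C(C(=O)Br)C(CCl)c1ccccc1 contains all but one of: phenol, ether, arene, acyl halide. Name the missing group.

acyl halide: present (CH(COBr) — pendant –C(=O)X: carbonyl C bonded to C and halogen → acyl halide).
arene: present (HOC6H4 — –OH attached directly to an aromatic ring → phenol (not alcohol); the ring itself is an arene).
phenol: present (HOC6H4 — –OH attached directly to an aromatic ring → phenol (not alcohol); the ring itself is an arene).
ether: no segment matches this pattern.

ether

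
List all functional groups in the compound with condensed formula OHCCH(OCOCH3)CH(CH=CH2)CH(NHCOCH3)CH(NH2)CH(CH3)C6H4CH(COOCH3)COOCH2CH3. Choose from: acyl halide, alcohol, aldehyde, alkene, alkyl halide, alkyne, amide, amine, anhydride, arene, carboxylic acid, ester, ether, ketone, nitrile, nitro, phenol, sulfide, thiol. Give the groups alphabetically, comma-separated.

aldehyde, alkene, amide, amine, arene, ester

Taking each segment in turn:
  OHC: terminal –CHO: carbonyl C bonded to H and C → aldehyde.
  CH(OCOCH3): pendant –OC(=O)CH3: an acyloxy group → ester.
  CH(CH=CH2): pendant –CH=CH2: C=C double bond → alkene.
  CH(NHCOCH3): pendant –NHC(=O)CH3: N bonded to a carbonyl → amide (not amine).
  CH(NH2): –NH2 on an sp³ carbon with no adjacent C=O → amine.
  C6H4: para-disubstituted benzene ring → arene.
  CH(COOCH3): pendant –COOCH3: carbonyl C bonded to C and –OCH3 → ester.
  COOCH2CH3: –C(=O)OCH2CH3: carbonyl C bonded to C and to –OEt → ester.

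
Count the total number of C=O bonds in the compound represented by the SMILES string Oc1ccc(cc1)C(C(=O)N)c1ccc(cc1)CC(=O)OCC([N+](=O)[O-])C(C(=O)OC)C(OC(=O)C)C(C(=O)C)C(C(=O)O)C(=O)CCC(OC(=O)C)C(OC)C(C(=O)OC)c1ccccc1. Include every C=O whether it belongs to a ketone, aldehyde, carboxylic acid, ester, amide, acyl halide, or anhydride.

CH(CONH2): amide, 1 C=O (running total 1).
CH2COOCH2: ester, 1 C=O (running total 2).
CH(COOCH3): ester, 1 C=O (running total 3).
CH(OCOCH3): ester, 1 C=O (running total 4).
CH(COCH3): ketone, 1 C=O (running total 5).
CH(COOH): carboxylic acid, 1 C=O (running total 6).
CO: ketone, 1 C=O (running total 7).
CH(OCOCH3): ester, 1 C=O (running total 8).
CH(COOCH3): ester, 1 C=O (running total 9).

9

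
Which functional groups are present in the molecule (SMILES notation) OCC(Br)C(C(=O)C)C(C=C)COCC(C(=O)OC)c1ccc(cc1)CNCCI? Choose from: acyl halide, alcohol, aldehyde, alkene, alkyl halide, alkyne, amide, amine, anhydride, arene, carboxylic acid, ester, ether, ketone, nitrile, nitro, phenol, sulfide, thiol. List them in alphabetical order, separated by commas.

alcohol, alkene, alkyl halide, amine, arene, ester, ether, ketone

Reading the structure from left to right:
  HOCH2: HO– on an sp³ carbon → alcohol.
  CH(Br): halogen on an sp³ carbon → alkyl halide.
  CH(COCH3): pendant –COCH3: carbonyl C bonded to two carbons → ketone.
  CH(CH=CH2): pendant –CH=CH2: C=C double bond → alkene.
  CH2OCH2: C–O–C with sp³ carbons on both sides and no adjacent C=O → ether.
  CH(COOCH3): pendant –COOCH3: carbonyl C bonded to C and –OCH3 → ester.
  C6H4: para-disubstituted benzene ring → arene.
  CH2NHCH2: C–N–C with sp³ carbons and no adjacent C=O → amine (secondary).
  CH2I: halogen on an sp³ carbon → alkyl halide.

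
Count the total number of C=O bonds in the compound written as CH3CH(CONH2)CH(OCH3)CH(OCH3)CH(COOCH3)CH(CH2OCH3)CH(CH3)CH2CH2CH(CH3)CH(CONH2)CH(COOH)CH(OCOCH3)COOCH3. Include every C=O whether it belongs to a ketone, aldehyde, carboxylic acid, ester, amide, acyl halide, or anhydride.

CH(CONH2): amide, 1 C=O (running total 1).
CH(COOCH3): ester, 1 C=O (running total 2).
CH(CONH2): amide, 1 C=O (running total 3).
CH(COOH): carboxylic acid, 1 C=O (running total 4).
CH(OCOCH3): ester, 1 C=O (running total 5).
COOCH3: ester, 1 C=O (running total 6).

6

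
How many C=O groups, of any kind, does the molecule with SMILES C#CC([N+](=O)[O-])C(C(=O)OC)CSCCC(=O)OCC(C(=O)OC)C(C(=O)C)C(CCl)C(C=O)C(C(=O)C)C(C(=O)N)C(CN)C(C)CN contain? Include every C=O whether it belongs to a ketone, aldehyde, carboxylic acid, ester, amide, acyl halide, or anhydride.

CH(COOCH3): ester, 1 C=O (running total 1).
CH2COOCH2: ester, 1 C=O (running total 2).
CH(COOCH3): ester, 1 C=O (running total 3).
CH(COCH3): ketone, 1 C=O (running total 4).
CH(CHO): aldehyde, 1 C=O (running total 5).
CH(COCH3): ketone, 1 C=O (running total 6).
CH(CONH2): amide, 1 C=O (running total 7).

7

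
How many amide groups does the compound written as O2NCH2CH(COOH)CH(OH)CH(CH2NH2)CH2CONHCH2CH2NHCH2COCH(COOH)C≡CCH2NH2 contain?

–NO2 on carbon → nitro group.
pendant –COOH: carbonyl C bonded to C and –OH → carboxylic acid.
–OH on an sp³ carbon → alcohol (secondary).
pendant –CH2NH2: N on sp³ C, no adjacent C=O → amine.
–C(=O)–N– linkage → amide (the N is not an amine).
C–N–C with sp³ carbons and no adjacent C=O → amine (secondary).
–C(=O)– with carbon on both sides → ketone.
pendant –COOH: carbonyl C bonded to C and –OH → carboxylic acid.
C≡C triple bond → alkyne.
–NH2 on an sp³ carbon with no adjacent C=O → amine.
Amide appears at: CH2CONHCH2 → 1.

1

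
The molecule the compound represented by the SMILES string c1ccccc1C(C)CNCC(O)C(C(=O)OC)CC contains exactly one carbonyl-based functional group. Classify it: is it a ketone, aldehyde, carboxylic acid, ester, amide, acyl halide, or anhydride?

ester

The carbonyl is in the CH(COOCH3) segment: pendant –COOCH3: carbonyl C bonded to C and –OCH3 → ester.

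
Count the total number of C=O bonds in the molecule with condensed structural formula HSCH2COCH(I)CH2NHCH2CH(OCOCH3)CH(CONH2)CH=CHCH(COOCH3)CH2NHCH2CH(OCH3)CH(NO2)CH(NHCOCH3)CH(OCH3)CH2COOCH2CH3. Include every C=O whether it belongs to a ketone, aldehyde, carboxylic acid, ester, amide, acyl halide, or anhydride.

CO: ketone, 1 C=O (running total 1).
CH(OCOCH3): ester, 1 C=O (running total 2).
CH(CONH2): amide, 1 C=O (running total 3).
CH(COOCH3): ester, 1 C=O (running total 4).
CH(NHCOCH3): amide, 1 C=O (running total 5).
COOCH2CH3: ester, 1 C=O (running total 6).

6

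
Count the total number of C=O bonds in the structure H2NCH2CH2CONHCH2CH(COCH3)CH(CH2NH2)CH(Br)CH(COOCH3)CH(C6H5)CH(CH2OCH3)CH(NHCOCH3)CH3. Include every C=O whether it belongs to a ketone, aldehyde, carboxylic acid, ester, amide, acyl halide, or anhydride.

4

CH2CONHCH2: amide, 1 C=O (running total 1).
CH(COCH3): ketone, 1 C=O (running total 2).
CH(COOCH3): ester, 1 C=O (running total 3).
CH(NHCOCH3): amide, 1 C=O (running total 4).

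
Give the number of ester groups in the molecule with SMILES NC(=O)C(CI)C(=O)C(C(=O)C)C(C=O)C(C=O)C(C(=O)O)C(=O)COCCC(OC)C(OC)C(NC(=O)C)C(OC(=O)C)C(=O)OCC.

2

Taking each segment in turn:
  H2NCO: –C(=O)NH2: carbonyl C bonded to C and to N → amide (the N is not a separate amine).
  CH(CH2I): pendant –CH2X: halogen on sp³ carbon → alkyl halide.
  CO: –C(=O)– with carbon on both sides → ketone.
  CH(COCH3): pendant –COCH3: carbonyl C bonded to two carbons → ketone.
  CH(CHO): pendant –CHO: carbonyl C bonded to C and H → aldehyde.
  CH(CHO): pendant –CHO: carbonyl C bonded to C and H → aldehyde.
  CH(COOH): pendant –COOH: carbonyl C bonded to C and –OH → carboxylic acid.
  CO: –C(=O)– with carbon on both sides → ketone.
  CH2OCH2: C–O–C with sp³ carbons on both sides and no adjacent C=O → ether.
  CH(OCH3): pendant –OCH3: C–O–C with sp³ C, no adjacent C=O → ether.
  CH(OCH3): pendant –OCH3: C–O–C with sp³ C, no adjacent C=O → ether.
  CH(NHCOCH3): pendant –NHC(=O)CH3: N bonded to a carbonyl → amide (not amine).
  CH(OCOCH3): pendant –OC(=O)CH3: an acyloxy group → ester.
  COOCH2CH3: –C(=O)OCH2CH3: carbonyl C bonded to C and to –OEt → ester.
Ester appears at: CH(OCOCH3), COOCH2CH3 → 2.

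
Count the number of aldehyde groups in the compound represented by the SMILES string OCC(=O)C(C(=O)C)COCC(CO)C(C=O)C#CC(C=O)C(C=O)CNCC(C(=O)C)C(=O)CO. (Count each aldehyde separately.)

3

HO– on an sp³ carbon → alcohol.
–C(=O)– with carbon on both sides → ketone.
pendant –COCH3: carbonyl C bonded to two carbons → ketone.
C–O–C with sp³ carbons on both sides and no adjacent C=O → ether.
pendant –CH2OH on an sp³ backbone C → alcohol.
pendant –CHO: carbonyl C bonded to C and H → aldehyde.
C≡C triple bond → alkyne.
pendant –CHO: carbonyl C bonded to C and H → aldehyde.
pendant –CHO: carbonyl C bonded to C and H → aldehyde.
C–N–C with sp³ carbons and no adjacent C=O → amine (secondary).
pendant –COCH3: carbonyl C bonded to two carbons → ketone.
–C(=O)– with carbon on both sides → ketone.
–OH on an sp³ carbon → alcohol.
Aldehyde appears at: CH(CHO), CH(CHO), CH(CHO) → 3.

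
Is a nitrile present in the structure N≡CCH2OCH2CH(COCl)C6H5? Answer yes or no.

yes

N≡C–: carbon triple-bonded to nitrogen → nitrile.
C–O–C with sp³ carbons on both sides and no adjacent C=O → ether.
pendant –C(=O)X: carbonyl C bonded to C and halogen → acyl halide.
–C6H5 phenyl ring → arene.
The N≡C segment supplies the nitrile: N≡C–: carbon triple-bonded to nitrogen → nitrile.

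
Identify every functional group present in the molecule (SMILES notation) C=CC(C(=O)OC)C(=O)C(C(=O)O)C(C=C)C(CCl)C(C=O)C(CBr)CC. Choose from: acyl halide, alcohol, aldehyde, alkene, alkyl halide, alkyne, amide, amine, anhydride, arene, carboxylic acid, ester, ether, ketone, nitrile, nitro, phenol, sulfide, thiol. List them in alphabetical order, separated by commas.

aldehyde, alkene, alkyl halide, carboxylic acid, ester, ketone

C=C double bond → alkene.
pendant –COOCH3: carbonyl C bonded to C and –OCH3 → ester.
–C(=O)– with carbon on both sides → ketone.
pendant –COOH: carbonyl C bonded to C and –OH → carboxylic acid.
pendant –CH=CH2: C=C double bond → alkene.
pendant –CH2X: halogen on sp³ carbon → alkyl halide.
pendant –CHO: carbonyl C bonded to C and H → aldehyde.
pendant –CH2X: halogen on sp³ carbon → alkyl halide.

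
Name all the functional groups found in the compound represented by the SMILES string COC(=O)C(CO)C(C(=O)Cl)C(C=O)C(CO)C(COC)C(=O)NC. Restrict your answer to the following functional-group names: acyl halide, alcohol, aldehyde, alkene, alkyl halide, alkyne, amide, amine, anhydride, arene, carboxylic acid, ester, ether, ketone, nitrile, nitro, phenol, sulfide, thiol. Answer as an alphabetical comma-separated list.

acyl halide, alcohol, aldehyde, amide, ester, ether

CH3O–C(=O)–: carbonyl C bonded to C and to –OCH3 → ester (not ketone + ether).
pendant –CH2OH on an sp³ backbone C → alcohol.
pendant –C(=O)X: carbonyl C bonded to C and halogen → acyl halide.
pendant –CHO: carbonyl C bonded to C and H → aldehyde.
pendant –CH2OH on an sp³ backbone C → alcohol.
pendant –CH2OCH3: C–O–C linkage → ether.
–C(=O)NHCH3: carbonyl C bonded to C and to N → amide (the N is not an amine).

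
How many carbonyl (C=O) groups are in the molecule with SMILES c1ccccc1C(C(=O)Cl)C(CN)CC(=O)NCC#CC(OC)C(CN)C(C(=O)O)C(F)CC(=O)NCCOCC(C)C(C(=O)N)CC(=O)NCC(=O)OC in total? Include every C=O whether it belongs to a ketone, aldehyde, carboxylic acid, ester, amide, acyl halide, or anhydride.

7

CH(COCl): acyl halide, 1 C=O (running total 1).
CH2CONHCH2: amide, 1 C=O (running total 2).
CH(COOH): carboxylic acid, 1 C=O (running total 3).
CH2CONHCH2: amide, 1 C=O (running total 4).
CH(CONH2): amide, 1 C=O (running total 5).
CH2CONHCH2: amide, 1 C=O (running total 6).
COOCH3: ester, 1 C=O (running total 7).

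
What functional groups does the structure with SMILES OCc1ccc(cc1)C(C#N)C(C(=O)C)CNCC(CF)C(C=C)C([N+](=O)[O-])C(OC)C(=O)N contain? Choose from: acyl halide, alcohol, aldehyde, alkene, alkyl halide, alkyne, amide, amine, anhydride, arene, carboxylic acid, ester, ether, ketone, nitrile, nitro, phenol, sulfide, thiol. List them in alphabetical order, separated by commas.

Working along the chain:
  HOCH2: HO– on an sp³ carbon → alcohol.
  C6H4: para-disubstituted benzene ring → arene.
  CH(CN): pendant –C≡N: nitrile.
  CH(COCH3): pendant –COCH3: carbonyl C bonded to two carbons → ketone.
  CH2NHCH2: C–N–C with sp³ carbons and no adjacent C=O → amine (secondary).
  CH(CH2F): pendant –CH2X: halogen on sp³ carbon → alkyl halide.
  CH(CH=CH2): pendant –CH=CH2: C=C double bond → alkene.
  CH(NO2): –NO2 on an sp³ carbon → nitro (the N=O is not a carbonyl).
  CH(OCH3): pendant –OCH3: C–O–C with sp³ C, no adjacent C=O → ether.
  CONH2: –C(=O)NH2: carbonyl C bonded to C and to N → amide (the N is not a separate amine).

alcohol, alkene, alkyl halide, amide, amine, arene, ether, ketone, nitrile, nitro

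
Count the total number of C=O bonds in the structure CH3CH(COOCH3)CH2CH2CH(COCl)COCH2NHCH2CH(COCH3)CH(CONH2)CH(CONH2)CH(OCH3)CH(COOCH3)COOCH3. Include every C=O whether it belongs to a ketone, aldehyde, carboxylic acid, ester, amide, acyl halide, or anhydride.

CH(COOCH3): ester, 1 C=O (running total 1).
CH(COCl): acyl halide, 1 C=O (running total 2).
CO: ketone, 1 C=O (running total 3).
CH(COCH3): ketone, 1 C=O (running total 4).
CH(CONH2): amide, 1 C=O (running total 5).
CH(CONH2): amide, 1 C=O (running total 6).
CH(COOCH3): ester, 1 C=O (running total 7).
COOCH3: ester, 1 C=O (running total 8).

8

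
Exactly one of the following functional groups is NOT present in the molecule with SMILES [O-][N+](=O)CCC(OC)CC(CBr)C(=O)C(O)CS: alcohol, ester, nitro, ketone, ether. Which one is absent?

ester

alcohol: present (CH(OH) — –OH on an sp³ carbon → alcohol (secondary)).
ether: present (CH(OCH3) — pendant –OCH3: C–O–C with sp³ C, no adjacent C=O → ether).
nitro: present (O2NCH2 — –NO2 on carbon → nitro group).
ketone: present (CO — –C(=O)– with carbon on both sides → ketone).
ester: no segment matches this pattern.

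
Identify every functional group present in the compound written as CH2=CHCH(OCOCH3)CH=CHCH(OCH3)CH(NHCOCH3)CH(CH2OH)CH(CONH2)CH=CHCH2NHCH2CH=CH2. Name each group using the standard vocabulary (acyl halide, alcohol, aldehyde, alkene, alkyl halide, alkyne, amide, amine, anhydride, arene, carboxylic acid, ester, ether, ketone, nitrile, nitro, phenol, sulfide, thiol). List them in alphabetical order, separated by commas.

Reading the structure from left to right:
  CH2=CH: C=C double bond → alkene.
  CH(OCOCH3): pendant –OC(=O)CH3: an acyloxy group → ester.
  CH=CH: C=C double bond → alkene.
  CH(OCH3): pendant –OCH3: C–O–C with sp³ C, no adjacent C=O → ether.
  CH(NHCOCH3): pendant –NHC(=O)CH3: N bonded to a carbonyl → amide (not amine).
  CH(CH2OH): pendant –CH2OH on an sp³ backbone C → alcohol.
  CH(CONH2): pendant –CONH2: carbonyl C bonded to C and N → amide.
  CH=CH: C=C double bond → alkene.
  CH2NHCH2: C–N–C with sp³ carbons and no adjacent C=O → amine (secondary).
  CH=CH2: C=C double bond → alkene.

alcohol, alkene, amide, amine, ester, ether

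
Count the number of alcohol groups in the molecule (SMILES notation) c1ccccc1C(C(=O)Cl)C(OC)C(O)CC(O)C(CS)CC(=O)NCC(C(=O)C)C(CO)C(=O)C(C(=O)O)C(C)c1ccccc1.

3

Taking each segment in turn:
  C6H5: C6H5– phenyl ring → arene.
  CH(COCl): pendant –C(=O)X: carbonyl C bonded to C and halogen → acyl halide.
  CH(OCH3): pendant –OCH3: C–O–C with sp³ C, no adjacent C=O → ether.
  CH(OH): –OH on an sp³ carbon → alcohol (secondary).
  CH(OH): –OH on an sp³ carbon → alcohol (secondary).
  CH(CH2SH): pendant –CH2SH → thiol.
  CH2CONHCH2: –C(=O)–N– linkage → amide (the N is not an amine).
  CH(COCH3): pendant –COCH3: carbonyl C bonded to two carbons → ketone.
  CH(CH2OH): pendant –CH2OH on an sp³ backbone C → alcohol.
  CO: –C(=O)– with carbon on both sides → ketone.
  CH(COOH): pendant –COOH: carbonyl C bonded to C and –OH → carboxylic acid.
  C6H5: –C6H5 phenyl ring → arene.
Alcohol appears at: CH(OH), CH(OH), CH(CH2OH) → 3.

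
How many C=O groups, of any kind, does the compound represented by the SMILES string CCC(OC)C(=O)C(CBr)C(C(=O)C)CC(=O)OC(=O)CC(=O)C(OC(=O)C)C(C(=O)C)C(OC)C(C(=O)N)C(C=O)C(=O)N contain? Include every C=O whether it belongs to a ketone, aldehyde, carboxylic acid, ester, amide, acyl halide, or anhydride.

10

CO: ketone, 1 C=O (running total 1).
CH(COCH3): ketone, 1 C=O (running total 2).
CH2CO-O-COCH2: anhydride, 2 C=O (running total 4).
CO: ketone, 1 C=O (running total 5).
CH(OCOCH3): ester, 1 C=O (running total 6).
CH(COCH3): ketone, 1 C=O (running total 7).
CH(CONH2): amide, 1 C=O (running total 8).
CH(CHO): aldehyde, 1 C=O (running total 9).
CONH2: amide, 1 C=O (running total 10).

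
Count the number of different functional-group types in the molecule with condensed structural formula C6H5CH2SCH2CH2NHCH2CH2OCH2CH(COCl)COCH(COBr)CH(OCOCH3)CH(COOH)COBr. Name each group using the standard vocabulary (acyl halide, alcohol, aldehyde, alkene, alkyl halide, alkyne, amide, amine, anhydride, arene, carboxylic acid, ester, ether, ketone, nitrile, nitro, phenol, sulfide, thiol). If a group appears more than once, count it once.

C6H5– phenyl ring → arene.
C–S–C linkage → sulfide (thioether).
C–N–C with sp³ carbons and no adjacent C=O → amine (secondary).
C–O–C with sp³ carbons on both sides and no adjacent C=O → ether.
pendant –C(=O)X: carbonyl C bonded to C and halogen → acyl halide.
–C(=O)– with carbon on both sides → ketone.
pendant –C(=O)X: carbonyl C bonded to C and halogen → acyl halide.
pendant –OC(=O)CH3: an acyloxy group → ester.
pendant –COOH: carbonyl C bonded to C and –OH → carboxylic acid.
–C(=O)Br: carbonyl C bonded to C and to a halogen → acyl halide (not alkyl halide).
Distinct types present: acyl halide, amine, arene, carboxylic acid, ester, ether, ketone, sulfide.

8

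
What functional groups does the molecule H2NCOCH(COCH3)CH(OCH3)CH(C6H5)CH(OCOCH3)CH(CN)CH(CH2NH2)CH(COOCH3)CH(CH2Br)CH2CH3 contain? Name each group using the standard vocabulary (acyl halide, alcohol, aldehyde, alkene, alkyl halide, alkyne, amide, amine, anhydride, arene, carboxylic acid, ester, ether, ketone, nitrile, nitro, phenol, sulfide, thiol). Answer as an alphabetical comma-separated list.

Taking each segment in turn:
  H2NCO: –C(=O)NH2: carbonyl C bonded to C and to N → amide (the N is not a separate amine).
  CH(COCH3): pendant –COCH3: carbonyl C bonded to two carbons → ketone.
  CH(OCH3): pendant –OCH3: C–O–C with sp³ C, no adjacent C=O → ether.
  CH(C6H5): pendant –C6H5: benzene ring → arene.
  CH(OCOCH3): pendant –OC(=O)CH3: an acyloxy group → ester.
  CH(CN): pendant –C≡N: nitrile.
  CH(CH2NH2): pendant –CH2NH2: N on sp³ C, no adjacent C=O → amine.
  CH(COOCH3): pendant –COOCH3: carbonyl C bonded to C and –OCH3 → ester.
  CH(CH2Br): pendant –CH2X: halogen on sp³ carbon → alkyl halide.

alkyl halide, amide, amine, arene, ester, ether, ketone, nitrile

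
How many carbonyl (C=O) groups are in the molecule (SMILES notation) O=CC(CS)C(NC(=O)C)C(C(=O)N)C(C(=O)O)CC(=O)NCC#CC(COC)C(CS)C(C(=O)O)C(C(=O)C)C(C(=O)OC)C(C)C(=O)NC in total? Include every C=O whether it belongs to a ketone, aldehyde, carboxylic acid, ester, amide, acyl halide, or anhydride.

OHC: aldehyde, 1 C=O (running total 1).
CH(NHCOCH3): amide, 1 C=O (running total 2).
CH(CONH2): amide, 1 C=O (running total 3).
CH(COOH): carboxylic acid, 1 C=O (running total 4).
CH2CONHCH2: amide, 1 C=O (running total 5).
CH(COOH): carboxylic acid, 1 C=O (running total 6).
CH(COCH3): ketone, 1 C=O (running total 7).
CH(COOCH3): ester, 1 C=O (running total 8).
CONHCH3: amide, 1 C=O (running total 9).

9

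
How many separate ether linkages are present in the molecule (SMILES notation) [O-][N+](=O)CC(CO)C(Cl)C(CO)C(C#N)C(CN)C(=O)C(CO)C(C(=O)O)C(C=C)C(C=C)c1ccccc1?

–NO2 on carbon → nitro group.
pendant –CH2OH on an sp³ backbone C → alcohol.
halogen on an sp³ carbon → alkyl halide.
pendant –CH2OH on an sp³ backbone C → alcohol.
pendant –C≡N: nitrile.
pendant –CH2NH2: N on sp³ C, no adjacent C=O → amine.
–C(=O)– with carbon on both sides → ketone.
pendant –CH2OH on an sp³ backbone C → alcohol.
pendant –COOH: carbonyl C bonded to C and –OH → carboxylic acid.
pendant –CH=CH2: C=C double bond → alkene.
pendant –CH=CH2: C=C double bond → alkene.
–C6H5 phenyl ring → arene.
No segment is a ether: CH(CH2OH) is alcohol, not ether; CH(CH2OH) is alcohol, not ether; CH(CH2OH) is alcohol, not ether. → 0.

0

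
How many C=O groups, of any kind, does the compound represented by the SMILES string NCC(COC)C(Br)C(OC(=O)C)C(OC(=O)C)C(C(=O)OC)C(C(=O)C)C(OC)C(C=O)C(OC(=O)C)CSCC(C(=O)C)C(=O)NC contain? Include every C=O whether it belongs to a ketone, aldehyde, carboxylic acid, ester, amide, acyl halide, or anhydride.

8

CH(OCOCH3): ester, 1 C=O (running total 1).
CH(OCOCH3): ester, 1 C=O (running total 2).
CH(COOCH3): ester, 1 C=O (running total 3).
CH(COCH3): ketone, 1 C=O (running total 4).
CH(CHO): aldehyde, 1 C=O (running total 5).
CH(OCOCH3): ester, 1 C=O (running total 6).
CH(COCH3): ketone, 1 C=O (running total 7).
CONHCH3: amide, 1 C=O (running total 8).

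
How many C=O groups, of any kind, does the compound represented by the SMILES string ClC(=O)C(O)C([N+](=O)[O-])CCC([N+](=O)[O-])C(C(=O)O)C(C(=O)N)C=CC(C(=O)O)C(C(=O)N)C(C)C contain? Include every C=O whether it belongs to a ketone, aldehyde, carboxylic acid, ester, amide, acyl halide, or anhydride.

5

ClCO: acyl halide, 1 C=O (running total 1).
CH(COOH): carboxylic acid, 1 C=O (running total 2).
CH(CONH2): amide, 1 C=O (running total 3).
CH(COOH): carboxylic acid, 1 C=O (running total 4).
CH(CONH2): amide, 1 C=O (running total 5).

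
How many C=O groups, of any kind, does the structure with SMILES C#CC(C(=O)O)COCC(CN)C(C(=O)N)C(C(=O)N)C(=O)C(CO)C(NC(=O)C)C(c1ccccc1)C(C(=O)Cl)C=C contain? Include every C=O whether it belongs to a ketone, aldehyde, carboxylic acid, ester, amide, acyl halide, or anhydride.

CH(COOH): carboxylic acid, 1 C=O (running total 1).
CH(CONH2): amide, 1 C=O (running total 2).
CH(CONH2): amide, 1 C=O (running total 3).
CO: ketone, 1 C=O (running total 4).
CH(NHCOCH3): amide, 1 C=O (running total 5).
CH(COCl): acyl halide, 1 C=O (running total 6).

6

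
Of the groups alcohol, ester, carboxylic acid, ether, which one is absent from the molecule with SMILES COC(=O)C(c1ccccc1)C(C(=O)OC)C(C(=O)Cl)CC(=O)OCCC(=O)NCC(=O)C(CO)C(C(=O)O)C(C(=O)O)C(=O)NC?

ether

alcohol: present (CH(CH2OH) — pendant –CH2OH on an sp³ backbone C → alcohol).
ester: present (CH3OOC — CH3O–C(=O)–: carbonyl C bonded to C and to –OCH3 → ester (not ketone + ether)).
carboxylic acid: present (CH(COOH) — pendant –COOH: carbonyl C bonded to C and –OH → carboxylic acid).
ether: absent. In each of CH3OOC, CH(COOCH3) and CH2COOCH2, the C–O–C oxygen is adjacent to a C=O, so it belongs to an ester, not an ether.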